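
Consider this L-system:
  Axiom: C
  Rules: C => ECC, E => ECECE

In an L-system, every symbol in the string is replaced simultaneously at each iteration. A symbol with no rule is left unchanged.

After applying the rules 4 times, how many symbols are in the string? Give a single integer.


Answer: 171

Derivation:
Step 0: length = 1
Step 1: length = 3
Step 2: length = 11
Step 3: length = 43
Step 4: length = 171


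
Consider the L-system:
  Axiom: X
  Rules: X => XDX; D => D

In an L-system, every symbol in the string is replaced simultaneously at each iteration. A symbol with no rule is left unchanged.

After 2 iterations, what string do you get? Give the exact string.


Step 0: X
Step 1: XDX
Step 2: XDXDXDX

Answer: XDXDXDX


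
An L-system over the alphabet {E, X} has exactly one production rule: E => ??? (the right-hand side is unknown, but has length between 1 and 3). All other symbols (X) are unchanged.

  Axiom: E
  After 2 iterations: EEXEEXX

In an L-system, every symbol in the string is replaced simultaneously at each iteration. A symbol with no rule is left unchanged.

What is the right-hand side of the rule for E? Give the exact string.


Answer: EEX

Derivation:
Trying E => EEX:
  Step 0: E
  Step 1: EEX
  Step 2: EEXEEXX
Matches the given result.


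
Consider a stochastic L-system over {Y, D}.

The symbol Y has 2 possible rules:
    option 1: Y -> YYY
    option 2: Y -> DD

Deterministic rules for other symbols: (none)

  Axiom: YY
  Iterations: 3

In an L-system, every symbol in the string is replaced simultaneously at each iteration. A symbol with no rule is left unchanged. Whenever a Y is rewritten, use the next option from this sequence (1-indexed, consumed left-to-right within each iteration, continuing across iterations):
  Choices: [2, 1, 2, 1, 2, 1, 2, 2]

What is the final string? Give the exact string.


Answer: DDDDYYYDDDDDD

Derivation:
Step 0: YY
Step 1: DDYYY  (used choices [2, 1])
Step 2: DDDDYYYDD  (used choices [2, 1, 2])
Step 3: DDDDYYYDDDDDD  (used choices [1, 2, 2])


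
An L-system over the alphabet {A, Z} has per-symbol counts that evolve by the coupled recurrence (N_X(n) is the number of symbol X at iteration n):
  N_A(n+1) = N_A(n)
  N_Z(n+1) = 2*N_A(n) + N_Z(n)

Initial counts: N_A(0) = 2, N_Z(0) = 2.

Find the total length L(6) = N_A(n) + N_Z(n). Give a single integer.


Answer: 28

Derivation:
Step 0: N_A=2, N_Z=2, L=4
Step 1: N_A=2, N_Z=6, L=8
Step 2: N_A=2, N_Z=10, L=12
Step 3: N_A=2, N_Z=14, L=16
Step 4: N_A=2, N_Z=18, L=20
Step 5: N_A=2, N_Z=22, L=24
Step 6: N_A=2, N_Z=26, L=28


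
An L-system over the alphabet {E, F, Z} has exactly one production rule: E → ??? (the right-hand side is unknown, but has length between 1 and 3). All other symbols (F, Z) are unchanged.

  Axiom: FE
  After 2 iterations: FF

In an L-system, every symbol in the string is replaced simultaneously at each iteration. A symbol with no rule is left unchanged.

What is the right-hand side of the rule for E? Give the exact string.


Trying E → F:
  Step 0: FE
  Step 1: FF
  Step 2: FF
Matches the given result.

Answer: F


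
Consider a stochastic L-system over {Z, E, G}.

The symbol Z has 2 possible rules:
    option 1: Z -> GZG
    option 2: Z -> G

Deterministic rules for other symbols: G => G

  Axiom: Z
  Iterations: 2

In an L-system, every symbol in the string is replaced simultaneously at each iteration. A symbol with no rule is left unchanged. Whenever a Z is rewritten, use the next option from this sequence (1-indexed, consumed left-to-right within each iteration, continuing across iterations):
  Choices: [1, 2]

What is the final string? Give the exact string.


Answer: GGG

Derivation:
Step 0: Z
Step 1: GZG  (used choices [1])
Step 2: GGG  (used choices [2])


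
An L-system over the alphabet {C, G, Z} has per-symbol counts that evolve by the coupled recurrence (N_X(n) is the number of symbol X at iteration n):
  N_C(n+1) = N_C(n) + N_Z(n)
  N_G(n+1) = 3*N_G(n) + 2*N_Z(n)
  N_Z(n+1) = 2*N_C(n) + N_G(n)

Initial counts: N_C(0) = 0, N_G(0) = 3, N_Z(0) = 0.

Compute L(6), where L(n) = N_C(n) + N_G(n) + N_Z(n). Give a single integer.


Step 0: N_C=0, N_G=3, N_Z=0, L=3
Step 1: N_C=0, N_G=9, N_Z=3, L=12
Step 2: N_C=3, N_G=33, N_Z=9, L=45
Step 3: N_C=12, N_G=117, N_Z=39, L=168
Step 4: N_C=51, N_G=429, N_Z=141, L=621
Step 5: N_C=192, N_G=1569, N_Z=531, L=2292
Step 6: N_C=723, N_G=5769, N_Z=1953, L=8445

Answer: 8445


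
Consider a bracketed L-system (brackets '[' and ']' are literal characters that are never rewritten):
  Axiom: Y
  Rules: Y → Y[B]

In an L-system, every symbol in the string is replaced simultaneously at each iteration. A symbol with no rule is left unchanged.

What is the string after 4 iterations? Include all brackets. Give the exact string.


Step 0: Y
Step 1: Y[B]
Step 2: Y[B][B]
Step 3: Y[B][B][B]
Step 4: Y[B][B][B][B]

Answer: Y[B][B][B][B]


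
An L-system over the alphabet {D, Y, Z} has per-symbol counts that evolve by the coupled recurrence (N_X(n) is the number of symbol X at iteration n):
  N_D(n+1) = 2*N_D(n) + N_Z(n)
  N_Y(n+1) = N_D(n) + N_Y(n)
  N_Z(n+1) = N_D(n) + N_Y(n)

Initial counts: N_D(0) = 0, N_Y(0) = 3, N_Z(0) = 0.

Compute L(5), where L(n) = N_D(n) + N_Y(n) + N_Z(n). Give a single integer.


Step 0: N_D=0, N_Y=3, N_Z=0, L=3
Step 1: N_D=0, N_Y=3, N_Z=3, L=6
Step 2: N_D=3, N_Y=3, N_Z=3, L=9
Step 3: N_D=9, N_Y=6, N_Z=6, L=21
Step 4: N_D=24, N_Y=15, N_Z=15, L=54
Step 5: N_D=63, N_Y=39, N_Z=39, L=141

Answer: 141


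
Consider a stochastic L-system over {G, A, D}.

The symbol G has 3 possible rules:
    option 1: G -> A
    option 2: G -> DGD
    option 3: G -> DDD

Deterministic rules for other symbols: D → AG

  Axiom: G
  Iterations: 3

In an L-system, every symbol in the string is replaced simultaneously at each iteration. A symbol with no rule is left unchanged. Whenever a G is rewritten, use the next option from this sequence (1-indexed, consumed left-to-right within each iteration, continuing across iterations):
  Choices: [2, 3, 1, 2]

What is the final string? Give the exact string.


Step 0: G
Step 1: DGD  (used choices [2])
Step 2: AGDDDAG  (used choices [3])
Step 3: AAAGAGAGADGD  (used choices [1, 2])

Answer: AAAGAGAGADGD


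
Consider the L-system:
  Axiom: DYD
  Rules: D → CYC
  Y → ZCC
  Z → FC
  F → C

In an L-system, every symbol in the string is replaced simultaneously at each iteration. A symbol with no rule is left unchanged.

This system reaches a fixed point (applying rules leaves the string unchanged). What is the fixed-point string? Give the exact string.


Step 0: DYD
Step 1: CYCZCCCYC
Step 2: CZCCCFCCCCZCCC
Step 3: CFCCCCCCCCCFCCCC
Step 4: CCCCCCCCCCCCCCCC
Step 5: CCCCCCCCCCCCCCCC  (unchanged — fixed point at step 4)

Answer: CCCCCCCCCCCCCCCC


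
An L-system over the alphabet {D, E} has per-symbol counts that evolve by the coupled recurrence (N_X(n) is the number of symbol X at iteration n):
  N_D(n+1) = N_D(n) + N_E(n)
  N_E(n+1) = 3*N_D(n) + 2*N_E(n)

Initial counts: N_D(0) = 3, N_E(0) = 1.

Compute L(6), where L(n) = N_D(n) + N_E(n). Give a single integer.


Answer: 5836

Derivation:
Step 0: N_D=3, N_E=1, L=4
Step 1: N_D=4, N_E=11, L=15
Step 2: N_D=15, N_E=34, L=49
Step 3: N_D=49, N_E=113, L=162
Step 4: N_D=162, N_E=373, L=535
Step 5: N_D=535, N_E=1232, L=1767
Step 6: N_D=1767, N_E=4069, L=5836


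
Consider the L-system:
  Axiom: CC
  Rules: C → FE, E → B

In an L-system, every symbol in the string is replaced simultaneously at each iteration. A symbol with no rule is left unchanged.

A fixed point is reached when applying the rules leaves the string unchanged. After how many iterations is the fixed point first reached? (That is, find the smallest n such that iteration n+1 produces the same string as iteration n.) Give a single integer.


Step 0: CC
Step 1: FEFE
Step 2: FBFB
Step 3: FBFB  (unchanged — fixed point at step 2)

Answer: 2


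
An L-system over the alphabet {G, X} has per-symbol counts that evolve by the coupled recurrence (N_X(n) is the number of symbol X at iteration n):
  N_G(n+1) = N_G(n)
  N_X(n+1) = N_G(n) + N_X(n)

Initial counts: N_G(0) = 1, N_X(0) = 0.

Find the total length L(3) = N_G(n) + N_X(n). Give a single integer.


Answer: 4

Derivation:
Step 0: N_G=1, N_X=0, L=1
Step 1: N_G=1, N_X=1, L=2
Step 2: N_G=1, N_X=2, L=3
Step 3: N_G=1, N_X=3, L=4


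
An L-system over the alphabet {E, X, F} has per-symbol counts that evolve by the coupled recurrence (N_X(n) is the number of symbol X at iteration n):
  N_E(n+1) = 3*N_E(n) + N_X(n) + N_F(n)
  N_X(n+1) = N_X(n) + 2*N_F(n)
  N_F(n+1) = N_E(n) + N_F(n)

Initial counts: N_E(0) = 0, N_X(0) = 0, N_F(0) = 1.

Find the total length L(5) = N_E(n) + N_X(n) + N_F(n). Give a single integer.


Step 0: N_E=0, N_X=0, N_F=1, L=1
Step 1: N_E=1, N_X=2, N_F=1, L=4
Step 2: N_E=6, N_X=4, N_F=2, L=12
Step 3: N_E=24, N_X=8, N_F=8, L=40
Step 4: N_E=88, N_X=24, N_F=32, L=144
Step 5: N_E=320, N_X=88, N_F=120, L=528

Answer: 528


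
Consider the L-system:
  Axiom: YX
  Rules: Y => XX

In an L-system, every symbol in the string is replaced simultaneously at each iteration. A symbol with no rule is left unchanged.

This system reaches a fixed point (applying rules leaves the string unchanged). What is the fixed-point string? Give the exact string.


Answer: XXX

Derivation:
Step 0: YX
Step 1: XXX
Step 2: XXX  (unchanged — fixed point at step 1)


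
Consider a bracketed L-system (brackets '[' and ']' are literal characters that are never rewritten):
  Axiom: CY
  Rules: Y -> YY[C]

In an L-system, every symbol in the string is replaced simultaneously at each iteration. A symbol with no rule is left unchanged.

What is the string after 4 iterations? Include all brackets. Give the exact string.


Answer: CYY[C]YY[C][C]YY[C]YY[C][C][C]YY[C]YY[C][C]YY[C]YY[C][C][C][C]

Derivation:
Step 0: CY
Step 1: CYY[C]
Step 2: CYY[C]YY[C][C]
Step 3: CYY[C]YY[C][C]YY[C]YY[C][C][C]
Step 4: CYY[C]YY[C][C]YY[C]YY[C][C][C]YY[C]YY[C][C]YY[C]YY[C][C][C][C]


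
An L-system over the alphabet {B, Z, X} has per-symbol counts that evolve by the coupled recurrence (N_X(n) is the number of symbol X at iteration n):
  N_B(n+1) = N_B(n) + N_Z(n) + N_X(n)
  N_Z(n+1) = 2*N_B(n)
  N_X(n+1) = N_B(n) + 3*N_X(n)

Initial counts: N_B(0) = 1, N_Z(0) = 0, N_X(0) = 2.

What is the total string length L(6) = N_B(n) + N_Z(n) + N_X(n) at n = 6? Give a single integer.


Answer: 6540

Derivation:
Step 0: N_B=1, N_Z=0, N_X=2, L=3
Step 1: N_B=3, N_Z=2, N_X=7, L=12
Step 2: N_B=12, N_Z=6, N_X=24, L=42
Step 3: N_B=42, N_Z=24, N_X=84, L=150
Step 4: N_B=150, N_Z=84, N_X=294, L=528
Step 5: N_B=528, N_Z=300, N_X=1032, L=1860
Step 6: N_B=1860, N_Z=1056, N_X=3624, L=6540


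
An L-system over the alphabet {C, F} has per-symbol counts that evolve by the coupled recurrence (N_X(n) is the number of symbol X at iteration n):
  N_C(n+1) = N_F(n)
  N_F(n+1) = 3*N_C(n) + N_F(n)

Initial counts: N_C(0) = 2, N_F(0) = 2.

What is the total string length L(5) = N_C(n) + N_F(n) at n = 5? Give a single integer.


Step 0: N_C=2, N_F=2, L=4
Step 1: N_C=2, N_F=8, L=10
Step 2: N_C=8, N_F=14, L=22
Step 3: N_C=14, N_F=38, L=52
Step 4: N_C=38, N_F=80, L=118
Step 5: N_C=80, N_F=194, L=274

Answer: 274


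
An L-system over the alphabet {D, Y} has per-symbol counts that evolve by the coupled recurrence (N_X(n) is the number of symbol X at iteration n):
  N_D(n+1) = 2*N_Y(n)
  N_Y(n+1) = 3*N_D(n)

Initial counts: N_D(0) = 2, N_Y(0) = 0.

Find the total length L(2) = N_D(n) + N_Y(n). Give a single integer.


Step 0: N_D=2, N_Y=0, L=2
Step 1: N_D=0, N_Y=6, L=6
Step 2: N_D=12, N_Y=0, L=12

Answer: 12


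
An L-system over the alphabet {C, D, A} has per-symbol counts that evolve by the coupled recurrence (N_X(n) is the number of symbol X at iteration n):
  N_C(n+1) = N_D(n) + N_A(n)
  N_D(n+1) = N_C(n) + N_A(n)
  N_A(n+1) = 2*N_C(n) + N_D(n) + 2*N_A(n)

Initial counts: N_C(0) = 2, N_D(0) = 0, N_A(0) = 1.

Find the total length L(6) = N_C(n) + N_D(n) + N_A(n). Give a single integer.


Step 0: N_C=2, N_D=0, N_A=1, L=3
Step 1: N_C=1, N_D=3, N_A=6, L=10
Step 2: N_C=9, N_D=7, N_A=17, L=33
Step 3: N_C=24, N_D=26, N_A=59, L=109
Step 4: N_C=85, N_D=83, N_A=192, L=360
Step 5: N_C=275, N_D=277, N_A=637, L=1189
Step 6: N_C=914, N_D=912, N_A=2101, L=3927

Answer: 3927


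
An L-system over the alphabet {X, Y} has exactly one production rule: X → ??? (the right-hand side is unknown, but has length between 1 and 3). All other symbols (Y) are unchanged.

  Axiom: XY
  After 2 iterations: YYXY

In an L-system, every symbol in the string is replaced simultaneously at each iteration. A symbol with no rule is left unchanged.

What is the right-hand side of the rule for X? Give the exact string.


Answer: YX

Derivation:
Trying X → YX:
  Step 0: XY
  Step 1: YXY
  Step 2: YYXY
Matches the given result.


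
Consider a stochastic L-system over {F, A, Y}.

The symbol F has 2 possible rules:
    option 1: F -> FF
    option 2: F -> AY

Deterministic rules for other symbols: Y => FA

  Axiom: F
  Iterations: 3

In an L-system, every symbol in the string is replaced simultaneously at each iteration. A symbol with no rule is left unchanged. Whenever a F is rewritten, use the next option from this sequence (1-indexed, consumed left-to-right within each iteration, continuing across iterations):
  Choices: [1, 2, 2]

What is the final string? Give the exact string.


Answer: AFAAFA

Derivation:
Step 0: F
Step 1: FF  (used choices [1])
Step 2: AYAY  (used choices [2, 2])
Step 3: AFAAFA  (used choices [])


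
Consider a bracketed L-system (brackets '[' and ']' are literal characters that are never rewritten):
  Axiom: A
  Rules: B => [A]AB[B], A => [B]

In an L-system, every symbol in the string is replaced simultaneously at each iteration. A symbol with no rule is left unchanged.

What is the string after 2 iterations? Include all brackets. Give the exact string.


Answer: [[A]AB[B]]

Derivation:
Step 0: A
Step 1: [B]
Step 2: [[A]AB[B]]


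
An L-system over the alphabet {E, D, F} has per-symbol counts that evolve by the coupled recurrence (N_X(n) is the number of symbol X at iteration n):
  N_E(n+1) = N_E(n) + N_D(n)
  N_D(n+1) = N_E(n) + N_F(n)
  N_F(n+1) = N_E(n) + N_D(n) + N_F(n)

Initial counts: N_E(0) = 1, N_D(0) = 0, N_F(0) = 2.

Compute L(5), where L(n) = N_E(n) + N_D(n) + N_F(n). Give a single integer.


Answer: 171

Derivation:
Step 0: N_E=1, N_D=0, N_F=2, L=3
Step 1: N_E=1, N_D=3, N_F=3, L=7
Step 2: N_E=4, N_D=4, N_F=7, L=15
Step 3: N_E=8, N_D=11, N_F=15, L=34
Step 4: N_E=19, N_D=23, N_F=34, L=76
Step 5: N_E=42, N_D=53, N_F=76, L=171


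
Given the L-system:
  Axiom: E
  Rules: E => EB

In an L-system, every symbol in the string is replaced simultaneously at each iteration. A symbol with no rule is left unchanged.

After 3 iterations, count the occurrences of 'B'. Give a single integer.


Answer: 3

Derivation:
Step 0: E  (0 'B')
Step 1: EB  (1 'B')
Step 2: EBB  (2 'B')
Step 3: EBBB  (3 'B')


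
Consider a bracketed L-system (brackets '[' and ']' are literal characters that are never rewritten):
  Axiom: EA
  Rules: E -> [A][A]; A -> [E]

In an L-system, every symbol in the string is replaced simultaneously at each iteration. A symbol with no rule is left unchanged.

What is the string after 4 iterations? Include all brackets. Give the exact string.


Answer: [[[[E]][[E]]]][[[[E]][[E]]]][[[[A][A]]][[[A][A]]]]

Derivation:
Step 0: EA
Step 1: [A][A][E]
Step 2: [[E]][[E]][[A][A]]
Step 3: [[[A][A]]][[[A][A]]][[[E]][[E]]]
Step 4: [[[[E]][[E]]]][[[[E]][[E]]]][[[[A][A]]][[[A][A]]]]


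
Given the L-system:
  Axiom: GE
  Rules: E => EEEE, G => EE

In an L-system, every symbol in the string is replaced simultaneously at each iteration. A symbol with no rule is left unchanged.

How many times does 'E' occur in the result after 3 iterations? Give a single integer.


Step 0: GE  (1 'E')
Step 1: EEEEEE  (6 'E')
Step 2: EEEEEEEEEEEEEEEEEEEEEEEE  (24 'E')
Step 3: EEEEEEEEEEEEEEEEEEEEEEEEEEEEEEEEEEEEEEEEEEEEEEEEEEEEEEEEEEEEEEEEEEEEEEEEEEEEEEEEEEEEEEEEEEEEEEEE  (96 'E')

Answer: 96


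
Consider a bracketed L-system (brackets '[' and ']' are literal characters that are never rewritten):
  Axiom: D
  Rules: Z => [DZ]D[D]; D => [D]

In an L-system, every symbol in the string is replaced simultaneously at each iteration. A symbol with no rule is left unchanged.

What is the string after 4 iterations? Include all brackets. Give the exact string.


Answer: [[[[D]]]]

Derivation:
Step 0: D
Step 1: [D]
Step 2: [[D]]
Step 3: [[[D]]]
Step 4: [[[[D]]]]


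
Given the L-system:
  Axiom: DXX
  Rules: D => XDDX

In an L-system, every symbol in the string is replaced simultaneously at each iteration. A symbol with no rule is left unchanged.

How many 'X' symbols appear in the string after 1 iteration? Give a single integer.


Answer: 4

Derivation:
Step 0: DXX  (2 'X')
Step 1: XDDXXX  (4 'X')


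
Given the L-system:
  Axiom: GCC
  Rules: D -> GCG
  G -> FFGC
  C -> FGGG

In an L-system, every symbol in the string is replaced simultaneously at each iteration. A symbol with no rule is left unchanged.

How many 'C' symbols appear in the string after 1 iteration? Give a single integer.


Answer: 1

Derivation:
Step 0: GCC  (2 'C')
Step 1: FFGCFGGGFGGG  (1 'C')


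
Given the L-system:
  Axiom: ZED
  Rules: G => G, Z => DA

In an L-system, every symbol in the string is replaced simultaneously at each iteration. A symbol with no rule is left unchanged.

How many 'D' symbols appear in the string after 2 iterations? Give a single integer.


Answer: 2

Derivation:
Step 0: ZED  (1 'D')
Step 1: DAED  (2 'D')
Step 2: DAED  (2 'D')


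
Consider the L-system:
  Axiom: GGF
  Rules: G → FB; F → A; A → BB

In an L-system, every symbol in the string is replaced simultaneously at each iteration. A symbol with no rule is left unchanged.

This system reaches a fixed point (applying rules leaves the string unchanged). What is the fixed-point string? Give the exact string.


Step 0: GGF
Step 1: FBFBA
Step 2: ABABBB
Step 3: BBBBBBBB
Step 4: BBBBBBBB  (unchanged — fixed point at step 3)

Answer: BBBBBBBB


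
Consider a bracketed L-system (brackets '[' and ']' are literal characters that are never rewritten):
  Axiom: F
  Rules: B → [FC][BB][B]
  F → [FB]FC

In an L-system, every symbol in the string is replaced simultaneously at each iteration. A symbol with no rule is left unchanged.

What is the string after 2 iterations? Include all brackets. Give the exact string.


Answer: [[FB]FC[FC][BB][B]][FB]FCC

Derivation:
Step 0: F
Step 1: [FB]FC
Step 2: [[FB]FC[FC][BB][B]][FB]FCC


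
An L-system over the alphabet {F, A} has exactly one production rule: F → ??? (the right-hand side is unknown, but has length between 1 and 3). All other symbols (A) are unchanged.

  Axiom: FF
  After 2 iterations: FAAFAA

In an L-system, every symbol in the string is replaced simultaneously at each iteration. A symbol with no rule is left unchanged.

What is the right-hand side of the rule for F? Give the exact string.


Trying F → FA:
  Step 0: FF
  Step 1: FAFA
  Step 2: FAAFAA
Matches the given result.

Answer: FA


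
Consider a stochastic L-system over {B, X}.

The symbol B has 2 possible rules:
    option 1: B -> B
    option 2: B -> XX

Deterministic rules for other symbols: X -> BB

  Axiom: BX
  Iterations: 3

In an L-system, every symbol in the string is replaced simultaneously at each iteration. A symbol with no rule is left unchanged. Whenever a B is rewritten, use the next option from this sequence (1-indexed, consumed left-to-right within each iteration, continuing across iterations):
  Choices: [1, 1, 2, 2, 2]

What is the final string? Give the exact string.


Answer: XXBBBBBBBB

Derivation:
Step 0: BX
Step 1: BBB  (used choices [1])
Step 2: BXXXX  (used choices [1, 2, 2])
Step 3: XXBBBBBBBB  (used choices [2])


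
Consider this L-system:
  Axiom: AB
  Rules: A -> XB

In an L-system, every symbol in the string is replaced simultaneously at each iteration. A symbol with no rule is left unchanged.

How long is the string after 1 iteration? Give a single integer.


Step 0: length = 2
Step 1: length = 3

Answer: 3


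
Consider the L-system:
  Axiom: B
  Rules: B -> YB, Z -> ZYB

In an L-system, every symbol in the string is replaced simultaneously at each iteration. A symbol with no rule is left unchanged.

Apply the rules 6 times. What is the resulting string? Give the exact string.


Answer: YYYYYYB

Derivation:
Step 0: B
Step 1: YB
Step 2: YYB
Step 3: YYYB
Step 4: YYYYB
Step 5: YYYYYB
Step 6: YYYYYYB


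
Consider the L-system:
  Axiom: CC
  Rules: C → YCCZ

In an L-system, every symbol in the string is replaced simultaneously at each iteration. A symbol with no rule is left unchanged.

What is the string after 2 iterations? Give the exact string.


Step 0: CC
Step 1: YCCZYCCZ
Step 2: YYCCZYCCZZYYCCZYCCZZ

Answer: YYCCZYCCZZYYCCZYCCZZ


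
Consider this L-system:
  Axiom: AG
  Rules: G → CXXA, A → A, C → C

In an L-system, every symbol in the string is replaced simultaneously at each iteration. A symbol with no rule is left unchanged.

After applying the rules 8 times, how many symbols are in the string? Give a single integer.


Step 0: length = 2
Step 1: length = 5
Step 2: length = 5
Step 3: length = 5
Step 4: length = 5
Step 5: length = 5
Step 6: length = 5
Step 7: length = 5
Step 8: length = 5

Answer: 5


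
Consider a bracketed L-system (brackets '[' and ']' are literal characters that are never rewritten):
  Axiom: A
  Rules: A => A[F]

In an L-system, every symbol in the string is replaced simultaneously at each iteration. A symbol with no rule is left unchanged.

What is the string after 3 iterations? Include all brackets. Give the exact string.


Step 0: A
Step 1: A[F]
Step 2: A[F][F]
Step 3: A[F][F][F]

Answer: A[F][F][F]


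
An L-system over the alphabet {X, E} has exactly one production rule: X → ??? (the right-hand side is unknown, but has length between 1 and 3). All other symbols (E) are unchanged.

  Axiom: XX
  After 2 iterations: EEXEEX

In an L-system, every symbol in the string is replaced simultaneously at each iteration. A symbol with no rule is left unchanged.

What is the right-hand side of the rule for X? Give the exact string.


Answer: EX

Derivation:
Trying X → EX:
  Step 0: XX
  Step 1: EXEX
  Step 2: EEXEEX
Matches the given result.


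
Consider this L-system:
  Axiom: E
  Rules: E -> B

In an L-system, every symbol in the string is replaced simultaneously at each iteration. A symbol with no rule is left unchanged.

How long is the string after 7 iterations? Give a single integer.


Step 0: length = 1
Step 1: length = 1
Step 2: length = 1
Step 3: length = 1
Step 4: length = 1
Step 5: length = 1
Step 6: length = 1
Step 7: length = 1

Answer: 1


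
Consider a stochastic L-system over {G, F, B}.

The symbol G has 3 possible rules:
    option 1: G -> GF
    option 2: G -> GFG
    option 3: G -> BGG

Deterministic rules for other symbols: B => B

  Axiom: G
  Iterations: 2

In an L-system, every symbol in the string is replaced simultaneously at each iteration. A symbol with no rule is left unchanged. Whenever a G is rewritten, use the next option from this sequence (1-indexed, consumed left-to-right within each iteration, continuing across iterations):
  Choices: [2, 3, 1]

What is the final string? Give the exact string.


Answer: BGGFGF

Derivation:
Step 0: G
Step 1: GFG  (used choices [2])
Step 2: BGGFGF  (used choices [3, 1])


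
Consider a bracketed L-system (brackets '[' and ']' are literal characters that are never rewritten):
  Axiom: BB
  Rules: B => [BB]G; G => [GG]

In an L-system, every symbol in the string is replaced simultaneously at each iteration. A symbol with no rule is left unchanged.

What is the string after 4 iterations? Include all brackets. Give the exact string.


Step 0: BB
Step 1: [BB]G[BB]G
Step 2: [[BB]G[BB]G][GG][[BB]G[BB]G][GG]
Step 3: [[[BB]G[BB]G][GG][[BB]G[BB]G][GG]][[GG][GG]][[[BB]G[BB]G][GG][[BB]G[BB]G][GG]][[GG][GG]]
Step 4: [[[[BB]G[BB]G][GG][[BB]G[BB]G][GG]][[GG][GG]][[[BB]G[BB]G][GG][[BB]G[BB]G][GG]][[GG][GG]]][[[GG][GG]][[GG][GG]]][[[[BB]G[BB]G][GG][[BB]G[BB]G][GG]][[GG][GG]][[[BB]G[BB]G][GG][[BB]G[BB]G][GG]][[GG][GG]]][[[GG][GG]][[GG][GG]]]

Answer: [[[[BB]G[BB]G][GG][[BB]G[BB]G][GG]][[GG][GG]][[[BB]G[BB]G][GG][[BB]G[BB]G][GG]][[GG][GG]]][[[GG][GG]][[GG][GG]]][[[[BB]G[BB]G][GG][[BB]G[BB]G][GG]][[GG][GG]][[[BB]G[BB]G][GG][[BB]G[BB]G][GG]][[GG][GG]]][[[GG][GG]][[GG][GG]]]


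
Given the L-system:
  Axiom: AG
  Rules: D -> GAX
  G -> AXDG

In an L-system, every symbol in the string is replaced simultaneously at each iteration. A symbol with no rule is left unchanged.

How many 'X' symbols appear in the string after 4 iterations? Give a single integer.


Step 0: AG  (0 'X')
Step 1: AAXDG  (1 'X')
Step 2: AAXGAXAXDG  (3 'X')
Step 3: AAXAXDGAXAXGAXAXDG  (6 'X')
Step 4: AAXAXGAXAXDGAXAXAXDGAXAXGAXAXDG  (11 'X')

Answer: 11


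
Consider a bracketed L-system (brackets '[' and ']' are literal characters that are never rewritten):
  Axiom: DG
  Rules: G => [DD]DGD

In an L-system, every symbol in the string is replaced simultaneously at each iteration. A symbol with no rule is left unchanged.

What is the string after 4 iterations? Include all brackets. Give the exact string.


Answer: D[DD]D[DD]D[DD]D[DD]DGDDDD

Derivation:
Step 0: DG
Step 1: D[DD]DGD
Step 2: D[DD]D[DD]DGDD
Step 3: D[DD]D[DD]D[DD]DGDDD
Step 4: D[DD]D[DD]D[DD]D[DD]DGDDDD


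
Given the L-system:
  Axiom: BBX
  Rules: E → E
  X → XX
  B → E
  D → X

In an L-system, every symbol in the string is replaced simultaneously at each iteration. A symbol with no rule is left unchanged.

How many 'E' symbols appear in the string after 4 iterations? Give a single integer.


Answer: 2

Derivation:
Step 0: BBX  (0 'E')
Step 1: EEXX  (2 'E')
Step 2: EEXXXX  (2 'E')
Step 3: EEXXXXXXXX  (2 'E')
Step 4: EEXXXXXXXXXXXXXXXX  (2 'E')


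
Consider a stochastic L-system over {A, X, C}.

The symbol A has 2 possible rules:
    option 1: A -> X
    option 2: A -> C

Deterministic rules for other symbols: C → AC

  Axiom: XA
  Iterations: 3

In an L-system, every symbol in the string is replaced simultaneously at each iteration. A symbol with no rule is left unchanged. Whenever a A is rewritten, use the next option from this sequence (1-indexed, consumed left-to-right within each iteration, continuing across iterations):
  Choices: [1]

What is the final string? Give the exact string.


Step 0: XA
Step 1: XX  (used choices [1])
Step 2: XX  (used choices [])
Step 3: XX  (used choices [])

Answer: XX


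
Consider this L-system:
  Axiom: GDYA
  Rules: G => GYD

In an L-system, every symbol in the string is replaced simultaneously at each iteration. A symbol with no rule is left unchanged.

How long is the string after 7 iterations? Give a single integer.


Step 0: length = 4
Step 1: length = 6
Step 2: length = 8
Step 3: length = 10
Step 4: length = 12
Step 5: length = 14
Step 6: length = 16
Step 7: length = 18

Answer: 18


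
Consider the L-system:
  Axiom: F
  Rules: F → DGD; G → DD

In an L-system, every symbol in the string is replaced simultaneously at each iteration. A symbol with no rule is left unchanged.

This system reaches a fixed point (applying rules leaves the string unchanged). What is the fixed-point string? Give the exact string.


Answer: DDDD

Derivation:
Step 0: F
Step 1: DGD
Step 2: DDDD
Step 3: DDDD  (unchanged — fixed point at step 2)


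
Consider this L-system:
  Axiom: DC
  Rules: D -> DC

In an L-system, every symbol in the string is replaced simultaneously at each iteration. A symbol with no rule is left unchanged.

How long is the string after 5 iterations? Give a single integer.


Answer: 7

Derivation:
Step 0: length = 2
Step 1: length = 3
Step 2: length = 4
Step 3: length = 5
Step 4: length = 6
Step 5: length = 7


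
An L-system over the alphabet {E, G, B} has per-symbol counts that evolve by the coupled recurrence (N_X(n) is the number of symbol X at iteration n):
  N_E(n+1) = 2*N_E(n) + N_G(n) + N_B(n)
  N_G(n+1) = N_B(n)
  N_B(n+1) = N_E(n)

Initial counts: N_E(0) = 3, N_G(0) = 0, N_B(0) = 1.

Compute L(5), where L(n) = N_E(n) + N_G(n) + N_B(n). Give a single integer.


Step 0: N_E=3, N_G=0, N_B=1, L=4
Step 1: N_E=7, N_G=1, N_B=3, L=11
Step 2: N_E=18, N_G=3, N_B=7, L=28
Step 3: N_E=46, N_G=7, N_B=18, L=71
Step 4: N_E=117, N_G=18, N_B=46, L=181
Step 5: N_E=298, N_G=46, N_B=117, L=461

Answer: 461


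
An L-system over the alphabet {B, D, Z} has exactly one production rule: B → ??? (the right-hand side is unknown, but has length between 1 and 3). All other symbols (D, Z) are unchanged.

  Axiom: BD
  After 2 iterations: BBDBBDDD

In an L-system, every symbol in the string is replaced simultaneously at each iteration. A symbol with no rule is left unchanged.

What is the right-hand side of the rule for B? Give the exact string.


Answer: BBD

Derivation:
Trying B → BBD:
  Step 0: BD
  Step 1: BBDD
  Step 2: BBDBBDDD
Matches the given result.


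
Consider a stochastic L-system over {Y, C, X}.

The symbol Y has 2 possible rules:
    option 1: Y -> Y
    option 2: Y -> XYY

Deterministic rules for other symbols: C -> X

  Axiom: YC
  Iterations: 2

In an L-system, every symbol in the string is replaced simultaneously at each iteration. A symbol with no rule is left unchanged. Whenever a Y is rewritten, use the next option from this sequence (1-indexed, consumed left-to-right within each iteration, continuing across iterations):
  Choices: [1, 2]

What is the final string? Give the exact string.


Answer: XYYX

Derivation:
Step 0: YC
Step 1: YX  (used choices [1])
Step 2: XYYX  (used choices [2])


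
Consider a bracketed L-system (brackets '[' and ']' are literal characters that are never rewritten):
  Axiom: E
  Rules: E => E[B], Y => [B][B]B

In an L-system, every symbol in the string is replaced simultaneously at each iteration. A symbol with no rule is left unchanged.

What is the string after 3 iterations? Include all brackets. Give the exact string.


Step 0: E
Step 1: E[B]
Step 2: E[B][B]
Step 3: E[B][B][B]

Answer: E[B][B][B]


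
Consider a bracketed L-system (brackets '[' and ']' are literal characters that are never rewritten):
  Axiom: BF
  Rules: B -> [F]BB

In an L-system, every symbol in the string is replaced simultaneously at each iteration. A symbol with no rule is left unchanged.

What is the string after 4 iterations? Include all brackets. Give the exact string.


Step 0: BF
Step 1: [F]BBF
Step 2: [F][F]BB[F]BBF
Step 3: [F][F][F]BB[F]BB[F][F]BB[F]BBF
Step 4: [F][F][F][F]BB[F]BB[F][F]BB[F]BB[F][F][F]BB[F]BB[F][F]BB[F]BBF

Answer: [F][F][F][F]BB[F]BB[F][F]BB[F]BB[F][F][F]BB[F]BB[F][F]BB[F]BBF


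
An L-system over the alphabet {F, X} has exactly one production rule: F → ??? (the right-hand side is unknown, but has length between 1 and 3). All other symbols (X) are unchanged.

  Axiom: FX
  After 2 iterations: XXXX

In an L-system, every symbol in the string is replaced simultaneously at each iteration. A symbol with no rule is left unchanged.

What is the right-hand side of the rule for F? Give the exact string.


Answer: XXX

Derivation:
Trying F → XXX:
  Step 0: FX
  Step 1: XXXX
  Step 2: XXXX
Matches the given result.


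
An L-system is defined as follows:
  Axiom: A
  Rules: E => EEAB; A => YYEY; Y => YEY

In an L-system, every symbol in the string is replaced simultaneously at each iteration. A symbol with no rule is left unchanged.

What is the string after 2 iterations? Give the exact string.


Answer: YEYYEYEEABYEY

Derivation:
Step 0: A
Step 1: YYEY
Step 2: YEYYEYEEABYEY


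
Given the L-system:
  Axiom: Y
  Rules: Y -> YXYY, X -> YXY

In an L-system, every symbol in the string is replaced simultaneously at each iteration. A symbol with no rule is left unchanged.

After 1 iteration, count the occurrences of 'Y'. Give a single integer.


Step 0: Y  (1 'Y')
Step 1: YXYY  (3 'Y')

Answer: 3


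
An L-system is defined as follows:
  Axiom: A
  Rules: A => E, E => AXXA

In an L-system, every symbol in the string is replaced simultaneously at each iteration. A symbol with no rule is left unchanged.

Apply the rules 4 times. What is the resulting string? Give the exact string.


Answer: AXXAXXAXXA

Derivation:
Step 0: A
Step 1: E
Step 2: AXXA
Step 3: EXXE
Step 4: AXXAXXAXXA


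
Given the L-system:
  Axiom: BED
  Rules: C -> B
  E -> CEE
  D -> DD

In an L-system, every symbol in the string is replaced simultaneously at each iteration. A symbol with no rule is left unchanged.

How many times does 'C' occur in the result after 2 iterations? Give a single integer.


Answer: 2

Derivation:
Step 0: BED  (0 'C')
Step 1: BCEEDD  (1 'C')
Step 2: BBCEECEEDDDD  (2 'C')


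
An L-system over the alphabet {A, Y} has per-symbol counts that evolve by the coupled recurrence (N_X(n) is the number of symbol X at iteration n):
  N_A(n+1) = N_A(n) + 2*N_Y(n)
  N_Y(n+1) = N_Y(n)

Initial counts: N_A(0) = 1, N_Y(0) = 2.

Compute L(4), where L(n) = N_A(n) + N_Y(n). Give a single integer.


Step 0: N_A=1, N_Y=2, L=3
Step 1: N_A=5, N_Y=2, L=7
Step 2: N_A=9, N_Y=2, L=11
Step 3: N_A=13, N_Y=2, L=15
Step 4: N_A=17, N_Y=2, L=19

Answer: 19


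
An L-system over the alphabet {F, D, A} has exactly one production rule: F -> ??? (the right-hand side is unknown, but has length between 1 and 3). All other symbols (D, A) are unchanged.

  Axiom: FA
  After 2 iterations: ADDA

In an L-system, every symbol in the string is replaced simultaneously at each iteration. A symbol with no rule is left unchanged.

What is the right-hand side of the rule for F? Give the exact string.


Answer: ADD

Derivation:
Trying F -> ADD:
  Step 0: FA
  Step 1: ADDA
  Step 2: ADDA
Matches the given result.


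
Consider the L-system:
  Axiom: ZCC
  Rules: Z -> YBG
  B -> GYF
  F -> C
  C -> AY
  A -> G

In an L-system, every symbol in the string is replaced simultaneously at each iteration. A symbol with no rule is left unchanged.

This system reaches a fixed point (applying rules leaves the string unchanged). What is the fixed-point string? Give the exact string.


Step 0: ZCC
Step 1: YBGAYAY
Step 2: YGYFGGYGY
Step 3: YGYCGGYGY
Step 4: YGYAYGGYGY
Step 5: YGYGYGGYGY
Step 6: YGYGYGGYGY  (unchanged — fixed point at step 5)

Answer: YGYGYGGYGY


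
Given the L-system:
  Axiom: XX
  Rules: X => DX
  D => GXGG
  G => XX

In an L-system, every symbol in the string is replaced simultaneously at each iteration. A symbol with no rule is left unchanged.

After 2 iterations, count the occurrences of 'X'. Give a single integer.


Answer: 4

Derivation:
Step 0: XX  (2 'X')
Step 1: DXDX  (2 'X')
Step 2: GXGGDXGXGGDX  (4 'X')


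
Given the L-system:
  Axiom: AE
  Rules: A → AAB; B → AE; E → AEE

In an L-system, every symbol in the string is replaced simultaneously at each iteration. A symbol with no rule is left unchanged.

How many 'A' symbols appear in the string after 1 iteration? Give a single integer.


Step 0: AE  (1 'A')
Step 1: AABAEE  (3 'A')

Answer: 3


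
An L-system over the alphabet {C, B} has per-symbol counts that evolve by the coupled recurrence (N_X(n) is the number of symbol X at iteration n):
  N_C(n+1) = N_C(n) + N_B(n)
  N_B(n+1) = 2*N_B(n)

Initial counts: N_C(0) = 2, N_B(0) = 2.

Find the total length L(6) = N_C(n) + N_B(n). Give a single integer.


Step 0: N_C=2, N_B=2, L=4
Step 1: N_C=4, N_B=4, L=8
Step 2: N_C=8, N_B=8, L=16
Step 3: N_C=16, N_B=16, L=32
Step 4: N_C=32, N_B=32, L=64
Step 5: N_C=64, N_B=64, L=128
Step 6: N_C=128, N_B=128, L=256

Answer: 256


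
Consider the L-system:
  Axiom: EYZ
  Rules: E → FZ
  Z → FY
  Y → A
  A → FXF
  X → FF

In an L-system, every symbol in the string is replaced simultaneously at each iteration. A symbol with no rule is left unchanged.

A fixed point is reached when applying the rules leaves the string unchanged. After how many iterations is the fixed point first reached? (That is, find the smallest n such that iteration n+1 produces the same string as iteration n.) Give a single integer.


Step 0: EYZ
Step 1: FZAFY
Step 2: FFYFXFFA
Step 3: FFAFFFFFFXF
Step 4: FFFXFFFFFFFFFF
Step 5: FFFFFFFFFFFFFFF
Step 6: FFFFFFFFFFFFFFF  (unchanged — fixed point at step 5)

Answer: 5


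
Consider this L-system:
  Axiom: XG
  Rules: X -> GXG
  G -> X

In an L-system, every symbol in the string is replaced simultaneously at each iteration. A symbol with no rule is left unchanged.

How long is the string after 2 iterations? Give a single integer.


Answer: 8

Derivation:
Step 0: length = 2
Step 1: length = 4
Step 2: length = 8


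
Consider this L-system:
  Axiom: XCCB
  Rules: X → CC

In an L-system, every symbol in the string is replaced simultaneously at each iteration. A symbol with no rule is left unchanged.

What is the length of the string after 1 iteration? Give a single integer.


Step 0: length = 4
Step 1: length = 5

Answer: 5


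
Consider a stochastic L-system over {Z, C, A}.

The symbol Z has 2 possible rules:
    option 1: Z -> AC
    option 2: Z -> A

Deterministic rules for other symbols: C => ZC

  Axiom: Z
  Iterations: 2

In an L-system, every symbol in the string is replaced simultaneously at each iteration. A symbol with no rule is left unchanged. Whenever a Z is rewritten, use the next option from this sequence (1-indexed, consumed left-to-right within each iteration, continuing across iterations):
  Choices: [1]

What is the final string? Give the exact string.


Answer: AZC

Derivation:
Step 0: Z
Step 1: AC  (used choices [1])
Step 2: AZC  (used choices [])


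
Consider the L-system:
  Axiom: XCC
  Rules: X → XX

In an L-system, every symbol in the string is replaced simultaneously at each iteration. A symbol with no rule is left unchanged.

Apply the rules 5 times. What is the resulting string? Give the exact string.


Answer: XXXXXXXXXXXXXXXXXXXXXXXXXXXXXXXXCC

Derivation:
Step 0: XCC
Step 1: XXCC
Step 2: XXXXCC
Step 3: XXXXXXXXCC
Step 4: XXXXXXXXXXXXXXXXCC
Step 5: XXXXXXXXXXXXXXXXXXXXXXXXXXXXXXXXCC


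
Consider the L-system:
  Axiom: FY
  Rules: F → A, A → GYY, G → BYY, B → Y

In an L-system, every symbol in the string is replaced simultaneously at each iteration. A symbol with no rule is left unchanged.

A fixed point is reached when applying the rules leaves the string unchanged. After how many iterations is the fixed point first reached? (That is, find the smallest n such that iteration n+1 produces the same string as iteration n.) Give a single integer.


Step 0: FY
Step 1: AY
Step 2: GYYY
Step 3: BYYYYY
Step 4: YYYYYY
Step 5: YYYYYY  (unchanged — fixed point at step 4)

Answer: 4


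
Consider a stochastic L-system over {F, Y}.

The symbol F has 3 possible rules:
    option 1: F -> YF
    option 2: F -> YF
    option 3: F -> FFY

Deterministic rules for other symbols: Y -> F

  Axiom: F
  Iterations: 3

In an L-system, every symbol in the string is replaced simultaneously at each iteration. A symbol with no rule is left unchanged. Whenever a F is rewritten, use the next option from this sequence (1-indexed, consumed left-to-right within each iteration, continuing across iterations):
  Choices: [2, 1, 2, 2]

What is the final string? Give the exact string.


Answer: YFFYF

Derivation:
Step 0: F
Step 1: YF  (used choices [2])
Step 2: FYF  (used choices [1])
Step 3: YFFYF  (used choices [2, 2])


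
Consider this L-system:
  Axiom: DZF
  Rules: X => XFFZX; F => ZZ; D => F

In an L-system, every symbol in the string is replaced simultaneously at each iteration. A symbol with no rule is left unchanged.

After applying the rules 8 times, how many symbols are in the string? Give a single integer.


Answer: 5

Derivation:
Step 0: length = 3
Step 1: length = 4
Step 2: length = 5
Step 3: length = 5
Step 4: length = 5
Step 5: length = 5
Step 6: length = 5
Step 7: length = 5
Step 8: length = 5


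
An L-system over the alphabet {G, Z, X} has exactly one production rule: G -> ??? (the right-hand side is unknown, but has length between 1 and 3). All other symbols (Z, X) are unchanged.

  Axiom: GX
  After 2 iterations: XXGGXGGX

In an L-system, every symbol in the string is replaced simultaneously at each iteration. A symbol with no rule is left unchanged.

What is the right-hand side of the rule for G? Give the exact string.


Answer: XGG

Derivation:
Trying G -> XGG:
  Step 0: GX
  Step 1: XGGX
  Step 2: XXGGXGGX
Matches the given result.
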